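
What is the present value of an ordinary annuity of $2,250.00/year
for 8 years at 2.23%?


Formula: PV = PMT * (1 - (1+r)^(-n)) / r
Discount factor: (1 + 0.0223)^(-8) = 0.838249
Bracket: 1 - 0.838249 = 0.161751
PV = $2,250.00 * 0.161751 / 0.0223 = $16,320.15

$16,320.15


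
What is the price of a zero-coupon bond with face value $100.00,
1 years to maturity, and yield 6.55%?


Formula: Price = FV / (1 + r)^n
Substituting: Price = $100.00 / (1 + 0.0655)^1
Discount factor: (1.0655)^1 = 1.0655
Price = $100.00 / 1.0655 = $93.85

$93.85


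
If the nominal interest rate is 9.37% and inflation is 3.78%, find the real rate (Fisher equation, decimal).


Formula: (1 + r_real) = (1 + r_nom) / (1 + inflation)
Substituting: (1 + r_real) = 1.0937 / 1.0378
(1 + r_real) = 1.053864
r_real = 1.053864 - 1 = 0.053864

0.053864


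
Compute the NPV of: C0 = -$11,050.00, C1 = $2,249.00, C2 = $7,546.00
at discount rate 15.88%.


Formula: NPV = C0 + C1/(1+r) + C2/(1+r)^2
Discount C1: $2,249.00 / (1 + 0.1588) = $1,940.80
Discount C2: $7,546.00 / (1 + 0.1588)^2 = $5,619.53
NPV = -$11,050.00 + $1,940.80 + $5,619.53 = -$3,489.67

-$3,489.67


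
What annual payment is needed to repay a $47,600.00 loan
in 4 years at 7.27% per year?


Formula: PMT = PV * r / (1 - (1+r)^(-n))
Denominator: 1 - (1 + 0.0727)^(-4) = 0.244757
Numerator: $47,600.00 * 0.0727 = 3460.52
PMT = 3460.52 / 0.244757 = $14,138.61

$14,138.61


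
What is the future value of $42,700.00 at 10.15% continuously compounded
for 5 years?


Formula: FV = P * e^(r*t)
Exponent: r*t = 0.1015 * 5 = 0.5075
e^(0.5075) = 1.661133
FV = $42,700.00 * 1.661133 = $70,930.39

$70,930.39


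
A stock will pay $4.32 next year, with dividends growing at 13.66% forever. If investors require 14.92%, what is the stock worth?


Formula: P = D1 / (r - g)
Spread: r - g = 0.1492 - 0.1366 = 0.0126
Substituting: P = $4.32 / 0.0126
P = $342.86

$342.86


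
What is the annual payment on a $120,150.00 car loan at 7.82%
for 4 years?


Formula: PMT = PV * r / (1 - (1+r)^(-n))
Denominator: 1 - (1 + 0.0782)^(-4) = 0.260049
Numerator: $120,150.00 * 0.0782 = 9395.73
PMT = 9395.73 / 0.260049 = $36,130.55

$36,130.55


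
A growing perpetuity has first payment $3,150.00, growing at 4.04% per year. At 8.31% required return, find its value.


Formula: PV = C / (r - g)
Spread: r - g = 0.0831 - 0.0404 = 0.0427
Substituting: PV = $3,150.00 / 0.0427
PV = $73,770.49

$73,770.49


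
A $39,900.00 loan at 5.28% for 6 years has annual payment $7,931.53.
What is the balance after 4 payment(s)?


Formula: Balance = PV*(1+r)^k - PMT*((1+r)^k - 1)/r
Growth: (1 + 0.0528)^4 = 1.228524
Accumulated factor: ((1+r)^k - 1)/r = 4.328099
Balance = $39,900.00 * 1.228524 - $7,931.53 * 4.328099
Balance = $14,689.65

$14,689.65


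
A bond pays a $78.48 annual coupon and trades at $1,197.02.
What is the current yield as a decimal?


Formula: Current yield = annual coupon / price
Substituting: CY = $78.48 / $1,197.02
CY = 0.065563

0.065563


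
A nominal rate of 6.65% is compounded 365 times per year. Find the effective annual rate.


Formula: EAR = (1 + r/m)^m - 1
Period rate: r/m = 0.0665 / 365 = 0.000182
Compounding: (1 + 0.000182)^365 = 1.068754
EAR = 1.068754 - 1 = 0.068754

0.068754


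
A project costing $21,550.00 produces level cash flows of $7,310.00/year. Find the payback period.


Formula: Payback = investment / annual cash flow
Substituting: Payback = $21,550.00 / $7,310.00
Payback = 2.948 years

2.948 years


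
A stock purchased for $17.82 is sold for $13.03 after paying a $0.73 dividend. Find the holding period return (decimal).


Formula: HPR = (P1 - P0 + D) / P0
Gain: $13.03 - $17.82 + $0.73 = -$4.06
HPR = -$4.06 / $17.82 = -0.2278

-0.2278


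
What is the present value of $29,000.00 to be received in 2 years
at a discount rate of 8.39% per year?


Formula: PV = FV / (1 + r)^n
Substituting: PV = $29,000.00 / (1 + 0.0839)^2
Discount factor: (1.0839)^2 = 1.174839
PV = $29,000.00 / 1.174839 = $24,684.23

$24,684.23


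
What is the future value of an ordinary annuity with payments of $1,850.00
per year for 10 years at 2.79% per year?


Formula: FV = PMT * ((1+r)^n - 1) / r
Growth factor: (1 + 0.0279)^10 = 1.316766
Numerator: 1.316766 - 1 = 0.316766
FV = $1,850.00 * 0.316766 / 0.0279 = $21,004.21

$21,004.21


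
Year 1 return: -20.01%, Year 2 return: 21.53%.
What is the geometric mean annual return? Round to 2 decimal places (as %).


Formula: Geometric mean = ((1+r1)*(1+r2))^(1/2) - 1
Product: (1 + -0.2001) * (1 + 0.2153) = 0.7999 * 1.2153 = 0.972118
Square root: 0.972118^0.5 = 0.985961
Geometric mean = 0.985961 - 1 = -0.014039
As percentage: -1.40%

-1.40%


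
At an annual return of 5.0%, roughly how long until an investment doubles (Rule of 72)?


Formula: Years ≈ 72 / r
Substituting: Years ≈ 72 / 5.0
Years ≈ 14.4

14.4 years


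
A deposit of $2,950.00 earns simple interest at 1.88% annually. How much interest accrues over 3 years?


Formula: I = P * r * t
Substituting: I = $2,950.00 * 0.0188 * 3
Step: I = $2,950.00 * 0.0564
I = $166.38

$166.38


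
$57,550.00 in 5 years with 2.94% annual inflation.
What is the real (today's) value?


Formula: Real value = nominal / (1 + inflation)^years
Price level: (1 + 0.0294)^5 = 1.155901
Real value = $57,550.00 / 1.155901 = $49,787.98

$49,787.98


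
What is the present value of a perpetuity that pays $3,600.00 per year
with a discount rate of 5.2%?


Formula: PV = C / r
Substituting: PV = $3,600.00 / 0.052
PV = $69,230.77

$69,230.77


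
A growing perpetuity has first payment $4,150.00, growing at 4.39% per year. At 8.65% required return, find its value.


Formula: PV = C / (r - g)
Spread: r - g = 0.0865 - 0.0439 = 0.0426
Substituting: PV = $4,150.00 / 0.0426
PV = $97,417.84

$97,417.84


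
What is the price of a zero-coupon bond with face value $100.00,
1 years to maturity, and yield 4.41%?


Formula: Price = FV / (1 + r)^n
Substituting: Price = $100.00 / (1 + 0.0441)^1
Discount factor: (1.0441)^1 = 1.0441
Price = $100.00 / 1.0441 = $95.78

$95.78


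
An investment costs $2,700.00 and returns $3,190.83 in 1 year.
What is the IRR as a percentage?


Formula: IRR = C1/C0 - 1
Substituting: IRR = $3,190.83 / $2,700.00 - 1
Ratio: 1.181789 - 1 = 0.181789
IRR = 18.1789%

18.1789%


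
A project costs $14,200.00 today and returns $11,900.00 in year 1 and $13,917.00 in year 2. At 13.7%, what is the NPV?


Formula: NPV = C0 + C1/(1+r) + C2/(1+r)^2
Discount C1: $11,900.00 / (1 + 0.137) = $10,466.14
Discount C2: $13,917.00 / (1 + 0.137)^2 = $10,765.26
NPV = -$14,200.00 + $10,466.14 + $10,765.26 = $7,031.40

$7,031.40


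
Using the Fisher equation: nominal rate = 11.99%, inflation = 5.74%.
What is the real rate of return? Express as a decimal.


Formula: (1 + r_real) = (1 + r_nom) / (1 + inflation)
Substituting: (1 + r_real) = 1.1199 / 1.0574
(1 + r_real) = 1.059107
r_real = 1.059107 - 1 = 0.059107

0.059107


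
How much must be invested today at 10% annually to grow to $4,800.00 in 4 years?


Formula: PV = FV / (1 + r)^n
Substituting: PV = $4,800.00 / (1 + 0.1)^4
Discount factor: (1.1)^4 = 1.4641
PV = $4,800.00 / 1.4641 = $3,278.46

$3,278.46


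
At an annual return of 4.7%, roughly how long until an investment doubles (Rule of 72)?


Formula: Years ≈ 72 / r
Substituting: Years ≈ 72 / 4.7
Years ≈ 15.3

15.3 years


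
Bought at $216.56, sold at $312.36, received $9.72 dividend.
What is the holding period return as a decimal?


Formula: HPR = (P1 - P0 + D) / P0
Gain: $312.36 - $216.56 + $9.72 = $105.52
HPR = $105.52 / $216.56 = 0.4873

0.4873


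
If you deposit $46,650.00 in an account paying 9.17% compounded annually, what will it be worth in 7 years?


Formula: FV = P * (1 + r)^n
Substituting: FV = $46,650.00 * (1 + 0.0917)^7
Growth factor: (1.0917)^7 = 1.84809
FV = $46,650.00 * 1.84809 = $86,213.41

$86,213.41


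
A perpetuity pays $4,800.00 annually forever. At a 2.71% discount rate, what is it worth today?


Formula: PV = C / r
Substituting: PV = $4,800.00 / 0.0271
PV = $177,121.77

$177,121.77


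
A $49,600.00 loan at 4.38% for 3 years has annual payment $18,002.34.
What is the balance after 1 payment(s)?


Formula: Balance = PV*(1+r)^k - PMT*((1+r)^k - 1)/r
Growth: (1 + 0.0438)^1 = 1.0438
Accumulated factor: ((1+r)^k - 1)/r = 1.0
Balance = $49,600.00 * 1.0438 - $18,002.34 * 1.0
Balance = $33,770.14

$33,770.14


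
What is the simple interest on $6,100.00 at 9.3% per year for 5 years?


Formula: I = P * r * t
Substituting: I = $6,100.00 * 0.093 * 5
Step: I = $6,100.00 * 0.465
I = $2,836.50

$2,836.50


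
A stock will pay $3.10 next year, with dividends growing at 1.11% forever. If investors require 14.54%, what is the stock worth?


Formula: P = D1 / (r - g)
Spread: r - g = 0.1454 - 0.0111 = 0.1343
Substituting: P = $3.10 / 0.1343
P = $23.08

$23.08


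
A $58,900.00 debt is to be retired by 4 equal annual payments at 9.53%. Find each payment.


Formula: PMT = PV * r / (1 - (1+r)^(-n))
Denominator: 1 - (1 + 0.0953)^(-4) = 0.305187
Numerator: $58,900.00 * 0.0953 = 5613.17
PMT = 5613.17 / 0.305187 = $18,392.53

$18,392.53


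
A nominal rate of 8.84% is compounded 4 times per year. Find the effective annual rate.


Formula: EAR = (1 + r/m)^m - 1
Period rate: r/m = 0.0884 / 4 = 0.0221
Compounding: (1 + 0.0221)^4 = 1.091374
EAR = 1.091374 - 1 = 0.091374

0.091374


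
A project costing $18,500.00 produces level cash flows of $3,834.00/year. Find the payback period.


Formula: Payback = investment / annual cash flow
Substituting: Payback = $18,500.00 / $3,834.00
Payback = 4.8252 years

4.8252 years


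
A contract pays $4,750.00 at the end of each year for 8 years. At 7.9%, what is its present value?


Formula: PV = PMT * (1 - (1+r)^(-n)) / r
Discount factor: (1 + 0.079)^(-8) = 0.544288
Bracket: 1 - 0.544288 = 0.455712
PV = $4,750.00 * 0.455712 / 0.079 = $27,400.43

$27,400.43


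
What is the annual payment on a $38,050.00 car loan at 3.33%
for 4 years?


Formula: PMT = PV * r / (1 - (1+r)^(-n))
Denominator: 1 - (1 + 0.0333)^(-4) = 0.122809
Numerator: $38,050.00 * 0.0333 = 1267.065
PMT = 1267.065 / 0.122809 = $10,317.38

$10,317.38


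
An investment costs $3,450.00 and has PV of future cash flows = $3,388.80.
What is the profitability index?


Formula: PI = PV(cash flows) / initial investment
Substituting: PI = $3,388.80 / $3,450.00
PI = 0.9823

0.9823


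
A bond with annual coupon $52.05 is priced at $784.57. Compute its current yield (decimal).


Formula: Current yield = annual coupon / price
Substituting: CY = $52.05 / $784.57
CY = 0.066342

0.066342


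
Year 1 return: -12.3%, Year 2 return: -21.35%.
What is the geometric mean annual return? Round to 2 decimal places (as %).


Formula: Geometric mean = ((1+r1)*(1+r2))^(1/2) - 1
Product: (1 + -0.123) * (1 + -0.2135) = 0.877 * 0.7865 = 0.68976
Square root: 0.68976^0.5 = 0.830518
Geometric mean = 0.830518 - 1 = -0.169482
As percentage: -16.95%

-16.95%


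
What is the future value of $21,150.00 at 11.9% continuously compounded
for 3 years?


Formula: FV = P * e^(r*t)
Exponent: r*t = 0.119 * 3 = 0.357
e^(0.357) = 1.429036
FV = $21,150.00 * 1.429036 = $30,224.11

$30,224.11


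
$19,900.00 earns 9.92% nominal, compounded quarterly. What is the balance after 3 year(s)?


Formula: FV = P * (1 + r/m)^(m*t)
Period rate: r/m = 0.0992 / 4 = 0.0248
Total periods: m*t = 4 * 3 = 12
Growth factor: (1 + 0.0248)^12 = 1.341743
FV = $19,900.00 * 1.341743 = $26,700.69

$26,700.69


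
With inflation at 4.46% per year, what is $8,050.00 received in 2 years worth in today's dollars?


Formula: Real value = nominal / (1 + inflation)^years
Price level: (1 + 0.0446)^2 = 1.091189
Real value = $8,050.00 / 1.091189 = $7,377.27

$7,377.27


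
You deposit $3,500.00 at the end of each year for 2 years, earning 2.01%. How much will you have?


Formula: FV = PMT * ((1+r)^n - 1) / r
Growth factor: (1 + 0.0201)^2 = 1.040604
Numerator: 1.040604 - 1 = 0.040604
FV = $3,500.00 * 0.040604 / 0.0201 = $7,070.35

$7,070.35


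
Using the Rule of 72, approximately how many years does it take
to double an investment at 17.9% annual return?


Formula: Years ≈ 72 / r
Substituting: Years ≈ 72 / 17.9
Years ≈ 4.0

4.0 years


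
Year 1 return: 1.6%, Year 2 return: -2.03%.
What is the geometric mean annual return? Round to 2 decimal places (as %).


Formula: Geometric mean = ((1+r1)*(1+r2))^(1/2) - 1
Product: (1 + 0.016) * (1 + -0.0203) = 1.016 * 0.9797 = 0.995375
Square root: 0.995375^0.5 = 0.997685
Geometric mean = 0.997685 - 1 = -0.002315
As percentage: -0.23%

-0.23%


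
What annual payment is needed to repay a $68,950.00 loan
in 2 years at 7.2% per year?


Formula: PMT = PV * r / (1 - (1+r)^(-n))
Denominator: 1 - (1 + 0.072)^(-2) = 0.129817
Numerator: $68,950.00 * 0.072 = 4964.4
PMT = 4964.4 / 0.129817 = $38,241.43

$38,241.43


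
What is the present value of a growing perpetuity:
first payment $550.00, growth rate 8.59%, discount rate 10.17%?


Formula: PV = C / (r - g)
Spread: r - g = 0.1017 - 0.0859 = 0.0158
Substituting: PV = $550.00 / 0.0158
PV = $34,810.13

$34,810.13


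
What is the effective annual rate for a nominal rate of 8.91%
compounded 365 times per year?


Formula: EAR = (1 + r/m)^m - 1
Period rate: r/m = 0.0891 / 365 = 0.000244
Compounding: (1 + 0.000244)^365 = 1.093178
EAR = 1.093178 - 1 = 0.093178

0.093178


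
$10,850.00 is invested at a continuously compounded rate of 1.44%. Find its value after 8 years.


Formula: FV = P * e^(r*t)
Exponent: r*t = 0.0144 * 8 = 0.1152
e^(0.1152) = 1.122098
FV = $10,850.00 * 1.122098 = $12,174.76

$12,174.76


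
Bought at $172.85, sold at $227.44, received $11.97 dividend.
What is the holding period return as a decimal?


Formula: HPR = (P1 - P0 + D) / P0
Gain: $227.44 - $172.85 + $11.97 = $66.56
HPR = $66.56 / $172.85 = 0.3851

0.3851


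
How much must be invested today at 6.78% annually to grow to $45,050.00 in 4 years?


Formula: PV = FV / (1 + r)^n
Substituting: PV = $45,050.00 / (1 + 0.0678)^4
Discount factor: (1.0678)^4 = 1.300049
PV = $45,050.00 / 1.300049 = $34,652.54

$34,652.54


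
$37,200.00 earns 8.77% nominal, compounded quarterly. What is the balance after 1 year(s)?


Formula: FV = P * (1 + r/m)^(m*t)
Period rate: r/m = 0.0877 / 4 = 0.021925
Total periods: m*t = 4 * 1 = 4
Growth factor: (1 + 0.021925)^4 = 1.090627
FV = $37,200.00 * 1.090627 = $40,571.31

$40,571.31


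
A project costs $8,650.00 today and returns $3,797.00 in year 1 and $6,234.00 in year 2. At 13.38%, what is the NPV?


Formula: NPV = C0 + C1/(1+r) + C2/(1+r)^2
Discount C1: $3,797.00 / (1 + 0.1338) = $3,348.92
Discount C2: $6,234.00 / (1 + 0.1338)^2 = $4,849.47
NPV = -$8,650.00 + $3,348.92 + $4,849.47 = -$451.62

-$451.62


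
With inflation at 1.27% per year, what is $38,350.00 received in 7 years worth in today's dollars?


Formula: Real value = nominal / (1 + inflation)^years
Price level: (1 + 0.0127)^7 = 1.09236
Real value = $38,350.00 / 1.09236 = $35,107.48

$35,107.48


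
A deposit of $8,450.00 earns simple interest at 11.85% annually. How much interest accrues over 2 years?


Formula: I = P * r * t
Substituting: I = $8,450.00 * 0.1185 * 2
Step: I = $8,450.00 * 0.237
I = $2,002.65

$2,002.65


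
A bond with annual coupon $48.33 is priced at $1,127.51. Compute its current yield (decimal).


Formula: Current yield = annual coupon / price
Substituting: CY = $48.33 / $1,127.51
CY = 0.042864

0.042864


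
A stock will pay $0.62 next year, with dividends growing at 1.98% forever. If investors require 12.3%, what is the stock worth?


Formula: P = D1 / (r - g)
Spread: r - g = 0.123 - 0.0198 = 0.1032
Substituting: P = $0.62 / 0.1032
P = $6.01

$6.01


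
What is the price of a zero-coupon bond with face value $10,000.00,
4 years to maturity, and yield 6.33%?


Formula: Price = FV / (1 + r)^n
Substituting: Price = $10,000.00 / (1 + 0.0633)^4
Discount factor: (1.0633)^4 = 1.278272
Price = $10,000.00 / 1.278272 = $7,823.06

$7,823.06


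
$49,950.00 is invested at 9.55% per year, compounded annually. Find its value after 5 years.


Formula: FV = P * (1 + r)^n
Substituting: FV = $49,950.00 * (1 + 0.0955)^5
Growth factor: (1.0955)^5 = 1.577836
FV = $49,950.00 * 1.577836 = $78,812.92

$78,812.92


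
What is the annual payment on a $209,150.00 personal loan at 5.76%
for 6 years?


Formula: PMT = PV * r / (1 - (1+r)^(-n))
Denominator: 1 - (1 + 0.0576)^(-6) = 0.285386
Numerator: $209,150.00 * 0.0576 = 12047.04
PMT = 12047.04 / 0.285386 = $42,213.10

$42,213.10


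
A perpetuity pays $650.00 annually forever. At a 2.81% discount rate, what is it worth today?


Formula: PV = C / r
Substituting: PV = $650.00 / 0.0281
PV = $23,131.67

$23,131.67


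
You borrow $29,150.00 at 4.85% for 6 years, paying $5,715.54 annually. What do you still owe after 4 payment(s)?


Formula: Balance = PV*(1+r)^k - PMT*((1+r)^k - 1)/r
Growth: (1 + 0.0485)^4 = 1.208575
Accumulated factor: ((1+r)^k - 1)/r = 4.300523
Balance = $29,150.00 * 1.208575 - $5,715.54 * 4.300523
Balance = $10,650.16

$10,650.16


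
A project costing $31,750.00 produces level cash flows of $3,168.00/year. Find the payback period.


Formula: Payback = investment / annual cash flow
Substituting: Payback = $31,750.00 / $3,168.00
Payback = 10.0221 years

10.0221 years


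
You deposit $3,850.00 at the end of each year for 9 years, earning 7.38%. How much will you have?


Formula: FV = PMT * ((1+r)^n - 1) / r
Growth factor: (1 + 0.0738)^9 = 1.898063
Numerator: 1.898063 - 1 = 0.898063
FV = $3,850.00 * 0.898063 / 0.0738 = $46,850.16

$46,850.16


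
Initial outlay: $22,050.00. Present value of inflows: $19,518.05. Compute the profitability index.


Formula: PI = PV(cash flows) / initial investment
Substituting: PI = $19,518.05 / $22,050.00
PI = 0.8852

0.8852


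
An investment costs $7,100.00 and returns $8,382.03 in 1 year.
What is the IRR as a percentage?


Formula: IRR = C1/C0 - 1
Substituting: IRR = $8,382.03 / $7,100.00 - 1
Ratio: 1.180568 - 1 = 0.180568
IRR = 18.0568%

18.0568%


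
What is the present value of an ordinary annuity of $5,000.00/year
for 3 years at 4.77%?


Formula: PV = PMT * (1 - (1+r)^(-n)) / r
Discount factor: (1 + 0.0477)^(-3) = 0.869539
Bracket: 1 - 0.869539 = 0.130461
PV = $5,000.00 * 0.130461 / 0.0477 = $13,675.14

$13,675.14


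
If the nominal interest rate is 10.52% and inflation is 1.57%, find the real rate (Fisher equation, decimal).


Formula: (1 + r_real) = (1 + r_nom) / (1 + inflation)
Substituting: (1 + r_real) = 1.1052 / 1.0157
(1 + r_real) = 1.088117
r_real = 1.088117 - 1 = 0.088117

0.088117


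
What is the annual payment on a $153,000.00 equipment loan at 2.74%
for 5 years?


Formula: PMT = PV * r / (1 - (1+r)^(-n))
Denominator: 1 - (1 + 0.0274)^(-5) = 0.126421
Numerator: $153,000.00 * 0.0274 = 4192.2
PMT = 4192.2 / 0.126421 = $33,160.63

$33,160.63


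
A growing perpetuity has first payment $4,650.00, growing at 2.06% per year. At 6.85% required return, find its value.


Formula: PV = C / (r - g)
Spread: r - g = 0.0685 - 0.0206 = 0.0479
Substituting: PV = $4,650.00 / 0.0479
PV = $97,077.24

$97,077.24


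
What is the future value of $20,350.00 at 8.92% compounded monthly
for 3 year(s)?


Formula: FV = P * (1 + r/m)^(m*t)
Period rate: r/m = 0.0892 / 12 = 0.007433
Total periods: m*t = 12 * 3 = 36
Growth factor: (1 + 0.007433)^36 = 1.305532
FV = $20,350.00 * 1.305532 = $26,567.57

$26,567.57


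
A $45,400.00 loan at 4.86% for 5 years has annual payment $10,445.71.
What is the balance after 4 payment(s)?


Formula: Balance = PV*(1+r)^k - PMT*((1+r)^k - 1)/r
Growth: (1 + 0.0486)^4 = 1.209037
Accumulated factor: ((1+r)^k - 1)/r = 4.301163
Balance = $45,400.00 * 1.209037 - $10,445.71 * 4.301163
Balance = $9,961.56

$9,961.56


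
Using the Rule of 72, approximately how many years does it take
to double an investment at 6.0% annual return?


Formula: Years ≈ 72 / r
Substituting: Years ≈ 72 / 6.0
Years ≈ 12.0

12.0 years


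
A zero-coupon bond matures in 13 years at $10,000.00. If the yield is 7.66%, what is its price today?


Formula: Price = FV / (1 + r)^n
Substituting: Price = $10,000.00 / (1 + 0.0766)^13
Discount factor: (1.0766)^13 = 2.610399
Price = $10,000.00 / 2.610399 = $3,830.83

$3,830.83


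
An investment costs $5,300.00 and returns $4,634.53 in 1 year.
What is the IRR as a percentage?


Formula: IRR = C1/C0 - 1
Substituting: IRR = $4,634.53 / $5,300.00 - 1
Ratio: 0.87444 - 1 = -0.12556
IRR = -12.556%

-12.556%


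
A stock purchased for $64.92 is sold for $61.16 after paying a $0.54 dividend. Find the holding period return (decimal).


Formula: HPR = (P1 - P0 + D) / P0
Gain: $61.16 - $64.92 + $0.54 = -$3.22
HPR = -$3.22 / $64.92 = -0.0496

-0.0496


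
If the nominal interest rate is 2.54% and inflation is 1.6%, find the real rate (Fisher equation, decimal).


Formula: (1 + r_real) = (1 + r_nom) / (1 + inflation)
Substituting: (1 + r_real) = 1.0254 / 1.016
(1 + r_real) = 1.009252
r_real = 1.009252 - 1 = 0.009252

0.009252


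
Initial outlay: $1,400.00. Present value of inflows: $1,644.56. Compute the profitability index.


Formula: PI = PV(cash flows) / initial investment
Substituting: PI = $1,644.56 / $1,400.00
PI = 1.1747

1.1747


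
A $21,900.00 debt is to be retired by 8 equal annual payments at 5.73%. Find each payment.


Formula: PMT = PV * r / (1 - (1+r)^(-n))
Denominator: 1 - (1 + 0.0573)^(-8) = 0.359655
Numerator: $21,900.00 * 0.0573 = 1254.87
PMT = 1254.87 / 0.359655 = $3,489.10

$3,489.10


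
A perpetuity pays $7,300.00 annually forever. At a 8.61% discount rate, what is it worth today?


Formula: PV = C / r
Substituting: PV = $7,300.00 / 0.0861
PV = $84,785.13

$84,785.13


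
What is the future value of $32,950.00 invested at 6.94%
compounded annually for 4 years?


Formula: FV = P * (1 + r)^n
Substituting: FV = $32,950.00 * (1 + 0.0694)^4
Growth factor: (1.0694)^4 = 1.307858
FV = $32,950.00 * 1.307858 = $43,093.93

$43,093.93


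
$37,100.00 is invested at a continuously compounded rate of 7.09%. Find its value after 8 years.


Formula: FV = P * e^(r*t)
Exponent: r*t = 0.0709 * 8 = 0.5672
e^(0.5672) = 1.763323
FV = $37,100.00 * 1.763323 = $65,419.28

$65,419.28


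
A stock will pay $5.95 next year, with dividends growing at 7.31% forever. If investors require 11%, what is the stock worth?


Formula: P = D1 / (r - g)
Spread: r - g = 0.11 - 0.0731 = 0.0369
Substituting: P = $5.95 / 0.0369
P = $161.25

$161.25


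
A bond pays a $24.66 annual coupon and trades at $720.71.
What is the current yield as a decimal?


Formula: Current yield = annual coupon / price
Substituting: CY = $24.66 / $720.71
CY = 0.034216

0.034216


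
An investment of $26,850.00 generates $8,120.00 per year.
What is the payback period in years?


Formula: Payback = investment / annual cash flow
Substituting: Payback = $26,850.00 / $8,120.00
Payback = 3.3067 years

3.3067 years


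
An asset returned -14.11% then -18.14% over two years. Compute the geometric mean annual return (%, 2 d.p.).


Formula: Geometric mean = ((1+r1)*(1+r2))^(1/2) - 1
Product: (1 + -0.1411) * (1 + -0.1814) = 0.8589 * 0.8186 = 0.703096
Square root: 0.703096^0.5 = 0.838508
Geometric mean = 0.838508 - 1 = -0.161492
As percentage: -16.15%

-16.15%


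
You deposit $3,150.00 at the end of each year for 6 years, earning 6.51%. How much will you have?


Formula: FV = PMT * ((1+r)^n - 1) / r
Growth factor: (1 + 0.0651)^6 = 1.459965
Numerator: 1.459965 - 1 = 0.459965
FV = $3,150.00 * 0.459965 / 0.0651 = $22,256.35

$22,256.35


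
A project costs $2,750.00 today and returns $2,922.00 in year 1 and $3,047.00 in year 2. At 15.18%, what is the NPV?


Formula: NPV = C0 + C1/(1+r) + C2/(1+r)^2
Discount C1: $2,922.00 / (1 + 0.1518) = $2,536.90
Discount C2: $3,047.00 / (1 + 0.1518)^2 = $2,296.77
NPV = -$2,750.00 + $2,536.90 + $2,296.77 = $2,083.67

$2,083.67


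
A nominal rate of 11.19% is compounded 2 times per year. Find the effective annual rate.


Formula: EAR = (1 + r/m)^m - 1
Period rate: r/m = 0.1119 / 2 = 0.05595
Compounding: (1 + 0.05595)^2 = 1.11503
EAR = 1.11503 - 1 = 0.11503

0.11503


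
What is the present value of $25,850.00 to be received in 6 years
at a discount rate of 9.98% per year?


Formula: PV = FV / (1 + r)^n
Substituting: PV = $25,850.00 / (1 + 0.0998)^6
Discount factor: (1.0998)^6 = 1.769629
PV = $25,850.00 / 1.769629 = $14,607.58

$14,607.58


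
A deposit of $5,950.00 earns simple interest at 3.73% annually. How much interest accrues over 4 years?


Formula: I = P * r * t
Substituting: I = $5,950.00 * 0.0373 * 4
Step: I = $5,950.00 * 0.1492
I = $887.74

$887.74


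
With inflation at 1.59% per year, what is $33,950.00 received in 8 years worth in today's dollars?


Formula: Real value = nominal / (1 + inflation)^years
Price level: (1 + 0.0159)^8 = 1.134508
Real value = $33,950.00 / 1.134508 = $29,924.86

$29,924.86


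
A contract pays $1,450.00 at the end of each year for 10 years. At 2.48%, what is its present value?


Formula: PV = PMT * (1 - (1+r)^(-n)) / r
Discount factor: (1 + 0.0248)^(-10) = 0.782724
Bracket: 1 - 0.782724 = 0.217276
PV = $1,450.00 * 0.217276 / 0.0248 = $12,703.62

$12,703.62


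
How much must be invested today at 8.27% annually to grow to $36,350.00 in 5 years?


Formula: PV = FV / (1 + r)^n
Substituting: PV = $36,350.00 / (1 + 0.0827)^5
Discount factor: (1.0827)^5 = 1.487787
PV = $36,350.00 / 1.487787 = $24,432.27

$24,432.27


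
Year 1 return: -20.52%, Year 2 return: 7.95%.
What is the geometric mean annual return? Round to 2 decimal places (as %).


Formula: Geometric mean = ((1+r1)*(1+r2))^(1/2) - 1
Product: (1 + -0.2052) * (1 + 0.0795) = 0.7948 * 1.0795 = 0.857987
Square root: 0.857987^0.5 = 0.926276
Geometric mean = 0.926276 - 1 = -0.073724
As percentage: -7.37%

-7.37%


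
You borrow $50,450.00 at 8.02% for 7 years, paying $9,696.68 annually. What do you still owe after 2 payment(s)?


Formula: Balance = PV*(1+r)^k - PMT*((1+r)^k - 1)/r
Growth: (1 + 0.0802)^2 = 1.166832
Accumulated factor: ((1+r)^k - 1)/r = 2.0802
Balance = $50,450.00 * 1.166832 - $9,696.68 * 2.0802
Balance = $38,695.64

$38,695.64


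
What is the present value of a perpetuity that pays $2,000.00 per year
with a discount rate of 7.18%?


Formula: PV = C / r
Substituting: PV = $2,000.00 / 0.0718
PV = $27,855.15

$27,855.15


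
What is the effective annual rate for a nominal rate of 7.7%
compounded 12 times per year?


Formula: EAR = (1 + r/m)^m - 1
Period rate: r/m = 0.077 / 12 = 0.006417
Compounding: (1 + 0.006417)^12 = 1.079776
EAR = 1.079776 - 1 = 0.079776

0.079776


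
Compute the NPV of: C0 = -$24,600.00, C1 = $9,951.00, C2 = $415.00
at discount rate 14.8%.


Formula: NPV = C0 + C1/(1+r) + C2/(1+r)^2
Discount C1: $9,951.00 / (1 + 0.148) = $8,668.12
Discount C2: $415.00 / (1 + 0.148)^2 = $314.89
NPV = -$24,600.00 + $8,668.12 + $314.89 = -$15,616.99

-$15,616.99


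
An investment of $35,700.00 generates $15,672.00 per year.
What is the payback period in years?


Formula: Payback = investment / annual cash flow
Substituting: Payback = $35,700.00 / $15,672.00
Payback = 2.2779 years

2.2779 years


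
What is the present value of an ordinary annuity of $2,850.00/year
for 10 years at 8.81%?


Formula: PV = PMT * (1 - (1+r)^(-n)) / r
Discount factor: (1 + 0.0881)^(-10) = 0.429845
Bracket: 1 - 0.429845 = 0.570155
PV = $2,850.00 * 0.570155 / 0.0881 = $18,444.29

$18,444.29


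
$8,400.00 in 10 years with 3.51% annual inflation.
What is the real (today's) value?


Formula: Real value = nominal / (1 + inflation)^years
Price level: (1 + 0.0351)^10 = 1.411962
Real value = $8,400.00 / 1.411962 = $5,949.17

$5,949.17


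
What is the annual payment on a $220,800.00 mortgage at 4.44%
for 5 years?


Formula: PMT = PV * r / (1 - (1+r)^(-n))
Denominator: 1 - (1 + 0.0444)^(-5) = 0.195241
Numerator: $220,800.00 * 0.0444 = 9803.52
PMT = 9803.52 / 0.195241 = $50,212.33

$50,212.33


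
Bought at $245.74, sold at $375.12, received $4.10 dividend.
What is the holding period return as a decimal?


Formula: HPR = (P1 - P0 + D) / P0
Gain: $375.12 - $245.74 + $4.10 = $133.48
HPR = $133.48 / $245.74 = 0.5432

0.5432


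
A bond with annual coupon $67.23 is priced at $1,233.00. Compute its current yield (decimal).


Formula: Current yield = annual coupon / price
Substituting: CY = $67.23 / $1,233.00
CY = 0.054526

0.054526


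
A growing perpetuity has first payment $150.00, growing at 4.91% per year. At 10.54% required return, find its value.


Formula: PV = C / (r - g)
Spread: r - g = 0.1054 - 0.0491 = 0.0563
Substituting: PV = $150.00 / 0.0563
PV = $2,664.30

$2,664.30


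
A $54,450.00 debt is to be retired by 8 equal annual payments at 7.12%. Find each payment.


Formula: PMT = PV * r / (1 - (1+r)^(-n))
Denominator: 1 - (1 + 0.0712)^(-8) = 0.423186
Numerator: $54,450.00 * 0.0712 = 3876.84
PMT = 3876.84 / 0.423186 = $9,161.07

$9,161.07


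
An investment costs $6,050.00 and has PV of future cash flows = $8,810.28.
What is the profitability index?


Formula: PI = PV(cash flows) / initial investment
Substituting: PI = $8,810.28 / $6,050.00
PI = 1.4562

1.4562


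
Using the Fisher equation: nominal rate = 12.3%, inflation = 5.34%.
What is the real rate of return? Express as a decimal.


Formula: (1 + r_real) = (1 + r_nom) / (1 + inflation)
Substituting: (1 + r_real) = 1.123 / 1.0534
(1 + r_real) = 1.066072
r_real = 1.066072 - 1 = 0.066072

0.066072


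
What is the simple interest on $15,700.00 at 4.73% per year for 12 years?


Formula: I = P * r * t
Substituting: I = $15,700.00 * 0.0473 * 12
Step: I = $15,700.00 * 0.5676
I = $8,911.32

$8,911.32


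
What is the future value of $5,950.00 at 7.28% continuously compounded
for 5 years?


Formula: FV = P * e^(r*t)
Exponent: r*t = 0.0728 * 5 = 0.364
e^(0.364) = 1.439074
FV = $5,950.00 * 1.439074 = $8,562.49

$8,562.49


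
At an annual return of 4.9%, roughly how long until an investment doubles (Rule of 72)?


Formula: Years ≈ 72 / r
Substituting: Years ≈ 72 / 4.9
Years ≈ 14.7

14.7 years


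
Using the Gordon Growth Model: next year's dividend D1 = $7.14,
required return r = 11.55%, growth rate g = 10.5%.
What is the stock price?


Formula: P = D1 / (r - g)
Spread: r - g = 0.1155 - 0.105 = 0.0105
Substituting: P = $7.14 / 0.0105
P = $680.00

$680.00


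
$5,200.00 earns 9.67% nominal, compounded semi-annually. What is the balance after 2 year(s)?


Formula: FV = P * (1 + r/m)^(m*t)
Period rate: r/m = 0.0967 / 2 = 0.04835
Total periods: m*t = 2 * 2 = 4
Growth factor: (1 + 0.04835)^4 = 1.207884
FV = $5,200.00 * 1.207884 = $6,281.00

$6,281.00


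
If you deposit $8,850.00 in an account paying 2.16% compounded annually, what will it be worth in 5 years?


Formula: FV = P * (1 + r)^n
Substituting: FV = $8,850.00 * (1 + 0.0216)^5
Growth factor: (1.0216)^5 = 1.112767
FV = $8,850.00 * 1.112767 = $9,847.99

$9,847.99


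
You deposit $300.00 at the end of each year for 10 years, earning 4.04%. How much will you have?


Formula: FV = PMT * ((1+r)^n - 1) / r
Growth factor: (1 + 0.0404)^10 = 1.485947
Numerator: 1.485947 - 1 = 0.485947
FV = $300.00 * 0.485947 / 0.0404 = $3,608.52

$3,608.52


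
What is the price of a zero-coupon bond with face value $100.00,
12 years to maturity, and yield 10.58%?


Formula: Price = FV / (1 + r)^n
Substituting: Price = $100.00 / (1 + 0.1058)^12
Discount factor: (1.1058)^12 = 3.342866
Price = $100.00 / 3.342866 = $29.91

$29.91


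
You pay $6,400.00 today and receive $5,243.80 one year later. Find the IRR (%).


Formula: IRR = C1/C0 - 1
Substituting: IRR = $5,243.80 / $6,400.00 - 1
Ratio: 0.819344 - 1 = -0.180656
IRR = -18.0656%

-18.0656%


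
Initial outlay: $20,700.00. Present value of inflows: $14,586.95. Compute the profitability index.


Formula: PI = PV(cash flows) / initial investment
Substituting: PI = $14,586.95 / $20,700.00
PI = 0.7047

0.7047


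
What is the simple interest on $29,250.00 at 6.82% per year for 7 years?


Formula: I = P * r * t
Substituting: I = $29,250.00 * 0.0682 * 7
Step: I = $29,250.00 * 0.4774
I = $13,963.95

$13,963.95


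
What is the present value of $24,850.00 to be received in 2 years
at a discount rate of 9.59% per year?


Formula: PV = FV / (1 + r)^n
Substituting: PV = $24,850.00 / (1 + 0.0959)^2
Discount factor: (1.0959)^2 = 1.200997
PV = $24,850.00 / 1.200997 = $20,691.15

$20,691.15


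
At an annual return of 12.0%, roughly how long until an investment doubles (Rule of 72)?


Formula: Years ≈ 72 / r
Substituting: Years ≈ 72 / 12.0
Years ≈ 6.0

6.0 years


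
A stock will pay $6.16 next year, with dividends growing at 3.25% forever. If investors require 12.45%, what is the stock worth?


Formula: P = D1 / (r - g)
Spread: r - g = 0.1245 - 0.0325 = 0.092
Substituting: P = $6.16 / 0.092
P = $66.96

$66.96


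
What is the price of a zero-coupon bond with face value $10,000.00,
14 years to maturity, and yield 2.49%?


Formula: Price = FV / (1 + r)^n
Substituting: Price = $10,000.00 / (1 + 0.0249)^14
Discount factor: (1.0249)^14 = 1.411045
Price = $10,000.00 / 1.411045 = $7,086.95

$7,086.95


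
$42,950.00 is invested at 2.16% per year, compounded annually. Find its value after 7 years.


Formula: FV = P * (1 + r)^n
Substituting: FV = $42,950.00 * (1 + 0.0216)^7
Growth factor: (1.0216)^7 = 1.161358
FV = $42,950.00 * 1.161358 = $49,880.33

$49,880.33


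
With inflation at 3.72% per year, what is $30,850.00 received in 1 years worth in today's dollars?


Formula: Real value = nominal / (1 + inflation)^years
Price level: (1 + 0.0372)^1 = 1.0372
Real value = $30,850.00 / 1.0372 = $29,743.54

$29,743.54


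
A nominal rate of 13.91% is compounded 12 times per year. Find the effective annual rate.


Formula: EAR = (1 + r/m)^m - 1
Period rate: r/m = 0.1391 / 12 = 0.011592
Compounding: (1 + 0.011592)^12 = 1.14832
EAR = 1.14832 - 1 = 0.14832

0.14832


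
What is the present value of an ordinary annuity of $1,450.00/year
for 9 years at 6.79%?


Formula: PV = PMT * (1 - (1+r)^(-n)) / r
Discount factor: (1 + 0.0679)^(-9) = 0.553637
Bracket: 1 - 0.553637 = 0.446363
PV = $1,450.00 * 0.446363 / 0.0679 = $9,532.06

$9,532.06


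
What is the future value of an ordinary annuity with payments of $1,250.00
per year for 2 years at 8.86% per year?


Formula: FV = PMT * ((1+r)^n - 1) / r
Growth factor: (1 + 0.0886)^2 = 1.18505
Numerator: 1.18505 - 1 = 0.18505
FV = $1,250.00 * 0.18505 / 0.0886 = $2,610.75

$2,610.75


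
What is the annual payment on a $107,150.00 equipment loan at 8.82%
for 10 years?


Formula: PMT = PV * r / (1 - (1+r)^(-n))
Denominator: 1 - (1 + 0.0882)^(-10) = 0.57055
Numerator: $107,150.00 * 0.0882 = 9450.63
PMT = 9450.63 / 0.57055 = $16,564.07

$16,564.07


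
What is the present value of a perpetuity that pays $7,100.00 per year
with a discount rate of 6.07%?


Formula: PV = C / r
Substituting: PV = $7,100.00 / 0.0607
PV = $116,968.70

$116,968.70


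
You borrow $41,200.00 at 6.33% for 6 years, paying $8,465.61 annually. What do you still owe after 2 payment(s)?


Formula: Balance = PV*(1+r)^k - PMT*((1+r)^k - 1)/r
Growth: (1 + 0.0633)^2 = 1.130607
Accumulated factor: ((1+r)^k - 1)/r = 2.0633
Balance = $41,200.00 * 1.130607 - $8,465.61 * 2.0633
Balance = $29,113.91

$29,113.91


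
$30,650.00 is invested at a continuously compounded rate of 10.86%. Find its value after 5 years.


Formula: FV = P * e^(r*t)
Exponent: r*t = 0.1086 * 5 = 0.543
e^(0.543) = 1.721163
FV = $30,650.00 * 1.721163 = $52,753.63

$52,753.63


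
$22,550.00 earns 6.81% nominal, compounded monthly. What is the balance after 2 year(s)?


Formula: FV = P * (1 + r/m)^(m*t)
Period rate: r/m = 0.0681 / 12 = 0.005675
Total periods: m*t = 12 * 2 = 24
Growth factor: (1 + 0.005675)^24 = 1.14547
FV = $22,550.00 * 1.14547 = $25,830.35

$25,830.35


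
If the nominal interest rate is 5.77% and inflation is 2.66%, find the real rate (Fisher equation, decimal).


Formula: (1 + r_real) = (1 + r_nom) / (1 + inflation)
Substituting: (1 + r_real) = 1.0577 / 1.0266
(1 + r_real) = 1.030294
r_real = 1.030294 - 1 = 0.030294

0.030294


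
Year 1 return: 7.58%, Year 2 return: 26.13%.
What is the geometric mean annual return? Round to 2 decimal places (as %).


Formula: Geometric mean = ((1+r1)*(1+r2))^(1/2) - 1
Product: (1 + 0.0758) * (1 + 0.2613) = 1.0758 * 1.2613 = 1.356907
Square root: 1.356907^0.5 = 1.164863
Geometric mean = 1.164863 - 1 = 0.164863
As percentage: 16.49%

16.49%


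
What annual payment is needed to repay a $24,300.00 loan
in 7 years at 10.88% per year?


Formula: PMT = PV * r / (1 - (1+r)^(-n))
Denominator: 1 - (1 + 0.1088)^(-7) = 0.514681
Numerator: $24,300.00 * 0.1088 = 2643.84
PMT = 2643.84 / 0.514681 = $5,136.85

$5,136.85


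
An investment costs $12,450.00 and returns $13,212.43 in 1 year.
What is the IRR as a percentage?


Formula: IRR = C1/C0 - 1
Substituting: IRR = $13,212.43 / $12,450.00 - 1
Ratio: 1.061239 - 1 = 0.061239
IRR = 6.1239%

6.1239%


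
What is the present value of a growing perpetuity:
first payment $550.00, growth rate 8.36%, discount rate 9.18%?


Formula: PV = C / (r - g)
Spread: r - g = 0.0918 - 0.0836 = 0.0082
Substituting: PV = $550.00 / 0.0082
PV = $67,073.17

$67,073.17


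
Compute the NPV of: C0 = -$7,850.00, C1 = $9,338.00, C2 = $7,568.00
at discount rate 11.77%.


Formula: NPV = C0 + C1/(1+r) + C2/(1+r)^2
Discount C1: $9,338.00 / (1 + 0.1177) = $8,354.66
Discount C2: $7,568.00 / (1 + 0.1177)^2 = $6,058.02
NPV = -$7,850.00 + $8,354.66 + $6,058.02 = $6,562.68

$6,562.68


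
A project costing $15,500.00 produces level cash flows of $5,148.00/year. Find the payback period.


Formula: Payback = investment / annual cash flow
Substituting: Payback = $15,500.00 / $5,148.00
Payback = 3.0109 years

3.0109 years


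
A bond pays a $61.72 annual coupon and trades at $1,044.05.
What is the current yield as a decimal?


Formula: Current yield = annual coupon / price
Substituting: CY = $61.72 / $1,044.05
CY = 0.059116

0.059116


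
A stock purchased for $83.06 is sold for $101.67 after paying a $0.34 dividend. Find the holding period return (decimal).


Formula: HPR = (P1 - P0 + D) / P0
Gain: $101.67 - $83.06 + $0.34 = $18.95
HPR = $18.95 / $83.06 = 0.2281

0.2281


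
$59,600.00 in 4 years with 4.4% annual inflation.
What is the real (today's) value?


Formula: Real value = nominal / (1 + inflation)^years
Price level: (1 + 0.044)^4 = 1.18796
Real value = $59,600.00 / 1.18796 = $50,170.02

$50,170.02


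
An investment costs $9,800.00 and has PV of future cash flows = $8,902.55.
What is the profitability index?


Formula: PI = PV(cash flows) / initial investment
Substituting: PI = $8,902.55 / $9,800.00
PI = 0.9084

0.9084


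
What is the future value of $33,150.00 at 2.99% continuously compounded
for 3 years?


Formula: FV = P * e^(r*t)
Exponent: r*t = 0.0299 * 3 = 0.0897
e^(0.0897) = 1.093846
FV = $33,150.00 * 1.093846 = $36,261.00

$36,261.00


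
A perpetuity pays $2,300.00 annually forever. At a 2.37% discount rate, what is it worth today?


Formula: PV = C / r
Substituting: PV = $2,300.00 / 0.0237
PV = $97,046.41

$97,046.41


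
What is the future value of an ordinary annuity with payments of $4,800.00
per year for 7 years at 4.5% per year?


Formula: FV = PMT * ((1+r)^n - 1) / r
Growth factor: (1 + 0.045)^7 = 1.360862
Numerator: 1.360862 - 1 = 0.360862
FV = $4,800.00 * 0.360862 / 0.045 = $38,491.93

$38,491.93
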